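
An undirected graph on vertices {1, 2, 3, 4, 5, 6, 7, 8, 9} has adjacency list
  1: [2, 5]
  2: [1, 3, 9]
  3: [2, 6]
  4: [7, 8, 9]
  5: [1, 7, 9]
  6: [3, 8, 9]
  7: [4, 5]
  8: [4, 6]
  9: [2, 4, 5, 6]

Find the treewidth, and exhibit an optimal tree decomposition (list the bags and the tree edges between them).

Treewidth 3.
One optimal decomposition is:
Bags: B1 = {4, 5, 7, 8}  B2 = {4, 5, 8, 9}  B3 = {5, 6, 8, 9}  B4 = {1, 5, 6, 9}  B5 = {1, 2, 6, 9}  B6 = {1, 2, 3, 6}
Tree: B1–B2, B2–B3, B3–B4, B4–B5, B5–B6

The largest bag has 4 vertices, giving width 3; this decomposition certifies tw(G) ≤ 3. For the lower bound: the 4 vertex sets {4,7,8}, {5}, {9}, {1,2,3,6} are disjoint, each induces a connected subgraph, and every pair is joined by at least one edge of G. Contracting each set to a single vertex therefore yields K_{4} as a minor, and since treewidth is minor-monotone, tw(G) ≥ tw(K_{4}) = 3. Combining the bounds, tw(G) = 3.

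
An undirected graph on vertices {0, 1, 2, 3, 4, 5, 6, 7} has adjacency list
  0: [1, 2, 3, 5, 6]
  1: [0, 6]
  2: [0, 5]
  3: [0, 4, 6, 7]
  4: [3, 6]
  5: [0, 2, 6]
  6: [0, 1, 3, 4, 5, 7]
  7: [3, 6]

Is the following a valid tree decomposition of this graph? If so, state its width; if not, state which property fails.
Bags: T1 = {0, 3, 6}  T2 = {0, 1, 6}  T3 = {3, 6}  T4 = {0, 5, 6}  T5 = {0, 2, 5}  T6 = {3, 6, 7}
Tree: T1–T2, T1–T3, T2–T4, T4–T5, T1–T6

No — vertex 4 appears in no bag.

A tree decomposition must satisfy three properties: every vertex lies in some bag; for every edge, both endpoints lie together in some bag; and for every vertex, the bags containing it form a connected subtree. Here vertex 4 appears in no bag, so the decomposition is invalid.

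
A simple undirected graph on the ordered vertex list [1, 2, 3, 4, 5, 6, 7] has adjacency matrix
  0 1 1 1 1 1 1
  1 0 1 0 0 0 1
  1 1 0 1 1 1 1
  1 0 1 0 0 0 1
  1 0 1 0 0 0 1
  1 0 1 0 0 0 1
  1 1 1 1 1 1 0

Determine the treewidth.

3

A width-3 tree decomposition is:
Bags: B1 = {1, 3, 5, 7}  B2 = {1, 3, 4, 7}  B3 = {1, 3, 6, 7}  B4 = {1, 2, 3, 7}
Tree: B1–B2, B1–B3, B3–B4
Each bag holds 4 vertices, so the decomposition has width 3, which upper-bounds the treewidth. On the other hand G contains the 4-clique {1, 2, 3, 7}. A clique must lie in a single bag of any decomposition, so no decomposition can have width below 3. The upper and lower bounds meet at 3, so that is the treewidth.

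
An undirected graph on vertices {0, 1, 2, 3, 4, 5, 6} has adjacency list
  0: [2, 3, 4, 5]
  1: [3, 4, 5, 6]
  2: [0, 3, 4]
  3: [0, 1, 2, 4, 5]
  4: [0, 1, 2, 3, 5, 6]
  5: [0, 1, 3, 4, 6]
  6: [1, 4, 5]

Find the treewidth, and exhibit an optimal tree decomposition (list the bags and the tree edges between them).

Every bag has size at most 4, so the width is 4 − 1 = 3 and tw(G) ≤ 3. For the lower bound, the 4 vertices {0, 2, 3, 4} are pairwise adjacent, and any tree decomposition puts a clique entirely inside one bag — forcing width ≥ 3. Combining the bounds, tw(G) = 3.

Treewidth 3.
One optimal decomposition is:
Bags: B1 = {0, 3, 4, 5}  B2 = {0, 2, 3, 4}  B3 = {1, 3, 4, 5}  B4 = {1, 4, 5, 6}
Tree: B1–B2, B1–B3, B3–B4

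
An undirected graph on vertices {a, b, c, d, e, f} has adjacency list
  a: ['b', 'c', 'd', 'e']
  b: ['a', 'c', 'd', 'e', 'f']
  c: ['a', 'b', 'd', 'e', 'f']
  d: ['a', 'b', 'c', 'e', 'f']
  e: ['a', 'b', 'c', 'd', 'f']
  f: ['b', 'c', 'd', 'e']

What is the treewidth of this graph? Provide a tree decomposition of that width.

Treewidth 4.
One such decomposition:
Bags: B1 = {a, b, c, d, e}  B2 = {b, c, d, e, f}
Tree: B1–B2

Every bag has size at most 5, so the width is 5 − 1 = 4 and tw(G) ≤ 4. For the lower bound, the 5 vertices {b, c, d, e, f} are pairwise adjacent, and any tree decomposition puts a clique entirely inside one bag — forcing width ≥ 4. Therefore the treewidth is 4.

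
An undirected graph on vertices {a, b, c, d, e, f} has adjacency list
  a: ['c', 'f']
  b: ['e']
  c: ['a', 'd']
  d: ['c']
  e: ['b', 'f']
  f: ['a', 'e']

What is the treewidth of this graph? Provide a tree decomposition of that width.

Treewidth 1.
Bags: B1 = {b, e}  B2 = {e, f}  B3 = {a, f}  B4 = {a, c}  B5 = {c, d}
Tree: B1–B2, B2–B3, B3–B4, B4–B5

The largest bag has 2 vertices, giving width 1; this decomposition certifies tw(G) ≤ 1. Any graph with an edge has treewidth ≥ 1, and G has the edge b–e. The upper and lower bounds meet at 1, so that is the treewidth.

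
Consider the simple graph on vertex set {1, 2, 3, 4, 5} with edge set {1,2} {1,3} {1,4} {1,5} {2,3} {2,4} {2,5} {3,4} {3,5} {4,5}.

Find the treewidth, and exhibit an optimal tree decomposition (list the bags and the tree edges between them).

With just one bag of size 5, the width is 5 − 1 = 4, so tw(G) ≤ 4. On the other hand G contains the 5-clique {1, 2, 3, 4, 5}. A clique must lie in a single bag of any decomposition, so no decomposition can have width below 4. Hence tw(G) = 4 exactly.

Treewidth 4.
Bags: B1 = {1, 2, 3, 4, 5}
Tree: (single bag)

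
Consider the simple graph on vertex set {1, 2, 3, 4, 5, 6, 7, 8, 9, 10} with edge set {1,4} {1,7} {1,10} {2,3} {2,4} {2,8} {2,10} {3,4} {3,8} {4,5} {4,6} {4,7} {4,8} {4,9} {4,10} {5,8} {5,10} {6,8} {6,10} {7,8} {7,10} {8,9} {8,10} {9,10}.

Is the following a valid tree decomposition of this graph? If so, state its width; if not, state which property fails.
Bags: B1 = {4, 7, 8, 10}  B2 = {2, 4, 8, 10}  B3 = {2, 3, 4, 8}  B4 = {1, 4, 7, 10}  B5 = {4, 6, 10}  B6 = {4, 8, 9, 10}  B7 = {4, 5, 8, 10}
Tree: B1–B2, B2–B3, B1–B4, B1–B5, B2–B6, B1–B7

No — edge (8,6) lies in no bag.

A tree decomposition must satisfy three properties: every vertex lies in some bag; for every edge, both endpoints lie together in some bag; and for every vertex, the bags containing it form a connected subtree. Here edge (8,6) lies in no bag, so the decomposition is invalid.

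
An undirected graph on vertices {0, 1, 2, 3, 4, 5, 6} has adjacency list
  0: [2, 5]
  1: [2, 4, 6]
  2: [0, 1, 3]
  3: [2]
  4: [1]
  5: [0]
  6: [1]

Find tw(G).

A width-1 tree decomposition is:
Bags: B1 = {1, 2}  B2 = {0, 2}  B3 = {2, 3}  B4 = {1, 4}  B5 = {1, 6}  B6 = {0, 5}
Tree: B1–B2, B2–B3, B1–B4, B4–B5, B2–B6
The largest bag has 2 vertices, giving width 1; this decomposition certifies tw(G) ≤ 1. Any graph with an edge has treewidth ≥ 1, and G has the edge 1–2. Therefore the treewidth is 1.

1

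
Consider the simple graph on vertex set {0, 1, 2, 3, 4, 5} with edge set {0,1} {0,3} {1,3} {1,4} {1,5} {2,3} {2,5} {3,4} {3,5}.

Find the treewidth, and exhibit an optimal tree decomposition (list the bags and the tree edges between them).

Treewidth 2.
One such decomposition:
Bags: B1 = {1, 3, 5}  B2 = {0, 1, 3}  B3 = {2, 3, 5}  B4 = {1, 3, 4}
Tree: B1–B2, B1–B3, B1–B4

The largest bag has 3 vertices, giving width 2; this decomposition certifies tw(G) ≤ 2. Conversely, {0, 1, 3} is a clique of size 3, and the vertices of any clique must share a bag in every tree decomposition; so some bag has ≥ 3 vertices and tw(G) ≥ 2. Combining the bounds, tw(G) = 2.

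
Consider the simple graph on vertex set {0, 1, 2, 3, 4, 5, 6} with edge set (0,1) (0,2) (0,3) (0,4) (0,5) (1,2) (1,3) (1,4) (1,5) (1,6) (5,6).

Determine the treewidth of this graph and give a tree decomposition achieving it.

Treewidth 2.
One such decomposition:
Bags: B1 = {0, 1, 4}  B2 = {0, 1, 5}  B3 = {1, 5, 6}  B4 = {0, 1, 2}  B5 = {0, 1, 3}
Tree: B1–B2, B2–B3, B1–B4, B1–B5

Each bag holds 3 vertices, so the decomposition has width 2, which upper-bounds the treewidth. For the lower bound, the 3 vertices {0, 1, 2} are pairwise adjacent, and any tree decomposition puts a clique entirely inside one bag — forcing width ≥ 2. Therefore the treewidth is 2.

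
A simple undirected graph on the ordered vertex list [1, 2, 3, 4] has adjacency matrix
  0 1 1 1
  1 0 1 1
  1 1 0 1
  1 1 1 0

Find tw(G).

3

A width-3 tree decomposition is:
Bags: B1 = {1, 2, 3, 4}
Tree: (single bag)
A single bag containing all 4 vertices is trivially a valid decomposition of width 3. Conversely, {1, 2, 3, 4} is a clique of size 4, and the vertices of any clique must share a bag in every tree decomposition; so some bag has ≥ 4 vertices and tw(G) ≥ 3. Therefore the treewidth is 3.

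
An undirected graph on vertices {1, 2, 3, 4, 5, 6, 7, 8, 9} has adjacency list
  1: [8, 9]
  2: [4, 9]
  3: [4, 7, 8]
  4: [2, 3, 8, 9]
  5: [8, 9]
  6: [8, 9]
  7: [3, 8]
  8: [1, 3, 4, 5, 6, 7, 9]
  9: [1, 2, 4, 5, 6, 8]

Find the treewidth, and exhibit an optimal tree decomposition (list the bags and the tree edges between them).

The largest bag has 3 vertices, giving width 2; this decomposition certifies tw(G) ≤ 2. On the other hand G contains the 3-clique {1, 8, 9}. A clique must lie in a single bag of any decomposition, so no decomposition can have width below 2. The upper and lower bounds meet at 2, so that is the treewidth.

Treewidth 2.
Bags: B1 = {5, 8, 9}  B2 = {4, 8, 9}  B3 = {1, 8, 9}  B4 = {3, 4, 8}  B5 = {2, 4, 9}  B6 = {6, 8, 9}  B7 = {3, 7, 8}
Tree: B1–B2, B1–B3, B2–B4, B2–B5, B2–B6, B4–B7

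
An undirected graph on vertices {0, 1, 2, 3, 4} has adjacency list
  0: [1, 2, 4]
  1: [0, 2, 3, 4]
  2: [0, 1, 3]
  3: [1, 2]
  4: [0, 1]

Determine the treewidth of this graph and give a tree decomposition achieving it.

Every bag has size at most 3, so the width is 3 − 1 = 2 and tw(G) ≤ 2. For the lower bound, the 3 vertices {0, 1, 2} are pairwise adjacent, and any tree decomposition puts a clique entirely inside one bag — forcing width ≥ 2. Therefore the treewidth is 2.

Treewidth 2.
One optimal decomposition is:
Bags: B1 = {0, 1, 2}  B2 = {0, 1, 4}  B3 = {1, 2, 3}
Tree: B1–B2, B1–B3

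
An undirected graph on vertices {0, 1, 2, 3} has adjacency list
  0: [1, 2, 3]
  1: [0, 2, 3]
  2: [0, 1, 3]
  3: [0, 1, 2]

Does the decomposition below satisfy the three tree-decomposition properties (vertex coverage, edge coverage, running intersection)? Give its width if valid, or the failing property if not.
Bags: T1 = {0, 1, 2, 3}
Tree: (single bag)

Checking the three conditions: (i) the bags cover all of {0, 1, 2, 3}; (ii) for each edge, some bag contains both endpoints; (iii) the bags containing any fixed vertex form a subtree. All hold, so the decomposition is valid with width 4 − 1 = 3.

Yes; width 3.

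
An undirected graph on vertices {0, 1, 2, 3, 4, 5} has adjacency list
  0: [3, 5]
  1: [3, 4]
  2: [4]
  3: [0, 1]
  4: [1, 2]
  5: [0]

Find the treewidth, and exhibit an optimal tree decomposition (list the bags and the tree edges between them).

The largest bag has 2 vertices, giving width 1; this decomposition certifies tw(G) ≤ 1. Since G has at least one edge (e.g. 2–4), it is not an edgeless graph, so tw(G) ≥ 1. Hence tw(G) = 1 exactly.

Treewidth 1.
One optimal decomposition is:
Bags: B1 = {2, 4}  B2 = {1, 4}  B3 = {1, 3}  B4 = {0, 3}  B5 = {0, 5}
Tree: B1–B2, B2–B3, B3–B4, B4–B5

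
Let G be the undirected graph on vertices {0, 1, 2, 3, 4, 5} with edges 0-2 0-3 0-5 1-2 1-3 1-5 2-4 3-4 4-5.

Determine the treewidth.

3

A width-3 tree decomposition is:
Bags: B1 = {0, 1, 2, 4}  B2 = {0, 1, 3, 4}  B3 = {0, 1, 4, 5}
Tree: B1–B2, B2–B3
The largest bag has 4 vertices, giving width 3; this decomposition certifies tw(G) ≤ 3. For the lower bound: the 4 vertex sets {1,2}, {3,4}, {0}, {5} are disjoint, each induces a connected subgraph, and every pair is joined by at least one edge of G. Contracting each set to a single vertex therefore yields K_{4} as a minor, and since treewidth is minor-monotone, tw(G) ≥ tw(K_{4}) = 3. Combining the bounds, tw(G) = 3.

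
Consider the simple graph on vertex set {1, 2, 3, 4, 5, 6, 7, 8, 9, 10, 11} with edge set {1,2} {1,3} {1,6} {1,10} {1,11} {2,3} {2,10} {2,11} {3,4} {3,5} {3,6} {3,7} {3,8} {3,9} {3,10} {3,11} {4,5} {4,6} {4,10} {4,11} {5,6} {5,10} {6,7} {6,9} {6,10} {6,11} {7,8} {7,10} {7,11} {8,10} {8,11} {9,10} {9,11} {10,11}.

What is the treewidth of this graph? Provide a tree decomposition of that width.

Treewidth 4.
One such decomposition:
Bags: B1 = {1, 3, 6, 10, 11}  B2 = {3, 6, 7, 10, 11}  B3 = {3, 7, 8, 10, 11}  B4 = {3, 4, 6, 10, 11}  B5 = {1, 2, 3, 10, 11}  B6 = {3, 6, 9, 10, 11}  B7 = {3, 4, 5, 6, 10}
Tree: B1–B2, B2–B3, B2–B4, B1–B5, B1–B6, B4–B7

Every bag has size at most 5, so the width is 5 − 1 = 4 and tw(G) ≤ 4. For the lower bound, the 5 vertices {3, 7, 8, 10, 11} are pairwise adjacent, and any tree decomposition puts a clique entirely inside one bag — forcing width ≥ 4. Hence tw(G) = 4 exactly.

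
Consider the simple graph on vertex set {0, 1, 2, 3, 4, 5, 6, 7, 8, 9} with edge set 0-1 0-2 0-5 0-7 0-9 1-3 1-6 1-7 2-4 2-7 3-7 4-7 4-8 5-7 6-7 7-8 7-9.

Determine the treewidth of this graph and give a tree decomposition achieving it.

Treewidth 2.
Bags: B1 = {0, 2, 7}  B2 = {2, 4, 7}  B3 = {0, 5, 7}  B4 = {0, 1, 7}  B5 = {0, 7, 9}  B6 = {4, 7, 8}  B7 = {1, 3, 7}  B8 = {1, 6, 7}
Tree: B1–B2, B1–B3, B1–B4, B3–B5, B2–B6, B4–B7, B7–B8

The largest bag has 3 vertices, giving width 2; this decomposition certifies tw(G) ≤ 2. On the other hand G contains the 3-clique {0, 1, 7}. A clique must lie in a single bag of any decomposition, so no decomposition can have width below 2. The upper and lower bounds meet at 2, so that is the treewidth.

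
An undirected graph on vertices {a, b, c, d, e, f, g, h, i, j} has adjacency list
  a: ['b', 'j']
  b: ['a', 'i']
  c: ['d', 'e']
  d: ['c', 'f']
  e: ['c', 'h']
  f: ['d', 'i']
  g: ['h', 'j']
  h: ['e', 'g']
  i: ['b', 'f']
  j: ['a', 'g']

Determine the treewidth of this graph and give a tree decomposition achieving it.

Treewidth 2.
One such decomposition:
Bags: B1 = {c, d, f}  B2 = {c, f, i}  B3 = {b, c, i}  B4 = {a, b, c}  B5 = {a, c, j}  B6 = {c, g, j}  B7 = {c, g, h}  B8 = {c, e, h}
Tree: B1–B2, B2–B3, B3–B4, B4–B5, B5–B6, B6–B7, B7–B8

Every bag has size at most 3, so the width is 3 − 1 = 2 and tw(G) ≤ 2. The edges c–d–f–i–b–a–j–g–h–e–c form a cycle, so G is not a tree and its treewidth is at least 2. Therefore the treewidth is 2.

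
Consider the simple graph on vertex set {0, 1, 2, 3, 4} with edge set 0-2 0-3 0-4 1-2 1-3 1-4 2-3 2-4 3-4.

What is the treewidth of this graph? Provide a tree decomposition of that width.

Treewidth 3.
One optimal decomposition is:
Bags: B1 = {1, 2, 3, 4}  B2 = {0, 2, 3, 4}
Tree: B1–B2

The largest bag has 4 vertices, giving width 3; this decomposition certifies tw(G) ≤ 3. Conversely, {0, 2, 3, 4} is a clique of size 4, and the vertices of any clique must share a bag in every tree decomposition; so some bag has ≥ 4 vertices and tw(G) ≥ 3. Hence tw(G) = 3 exactly.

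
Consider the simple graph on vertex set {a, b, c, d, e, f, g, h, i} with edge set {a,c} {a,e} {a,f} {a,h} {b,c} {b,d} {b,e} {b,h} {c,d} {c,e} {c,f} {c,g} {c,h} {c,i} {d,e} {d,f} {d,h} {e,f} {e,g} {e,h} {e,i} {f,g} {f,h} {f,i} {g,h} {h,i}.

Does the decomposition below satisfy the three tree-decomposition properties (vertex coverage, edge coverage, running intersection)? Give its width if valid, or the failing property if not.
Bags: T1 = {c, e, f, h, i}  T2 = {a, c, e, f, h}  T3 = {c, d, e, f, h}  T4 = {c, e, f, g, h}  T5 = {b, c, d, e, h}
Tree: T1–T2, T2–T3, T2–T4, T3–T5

Yes; width 4.

Every vertex of G appears in some bag (union = {a, b, c, d, e, f, g, h, i}); every edge is covered by a bag; and for each vertex v the set of bags containing v is connected in the bag tree. The decomposition is therefore valid. The largest bag has 5 vertices, so the width is 4.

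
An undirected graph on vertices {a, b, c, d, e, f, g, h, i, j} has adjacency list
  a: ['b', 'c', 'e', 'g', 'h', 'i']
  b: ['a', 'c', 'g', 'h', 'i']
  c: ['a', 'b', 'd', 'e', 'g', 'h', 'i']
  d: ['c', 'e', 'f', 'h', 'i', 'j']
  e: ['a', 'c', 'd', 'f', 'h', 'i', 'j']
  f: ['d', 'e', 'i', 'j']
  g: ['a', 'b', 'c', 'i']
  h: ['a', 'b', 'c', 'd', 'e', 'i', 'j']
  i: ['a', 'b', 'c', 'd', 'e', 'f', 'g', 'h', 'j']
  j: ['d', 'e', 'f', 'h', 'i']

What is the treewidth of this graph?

A width-4 tree decomposition is:
Bags: B1 = {a, b, c, h, i}  B2 = {a, c, e, h, i}  B3 = {c, d, e, h, i}  B4 = {d, e, h, i, j}  B5 = {a, b, c, g, i}  B6 = {d, e, f, i, j}
Tree: B1–B2, B2–B3, B3–B4, B1–B5, B4–B6
The largest bag has 5 vertices, giving width 4; this decomposition certifies tw(G) ≤ 4. Conversely, {a, b, c, g, i} is a clique of size 5, and the vertices of any clique must share a bag in every tree decomposition; so some bag has ≥ 5 vertices and tw(G) ≥ 4. Combining the bounds, tw(G) = 4.

4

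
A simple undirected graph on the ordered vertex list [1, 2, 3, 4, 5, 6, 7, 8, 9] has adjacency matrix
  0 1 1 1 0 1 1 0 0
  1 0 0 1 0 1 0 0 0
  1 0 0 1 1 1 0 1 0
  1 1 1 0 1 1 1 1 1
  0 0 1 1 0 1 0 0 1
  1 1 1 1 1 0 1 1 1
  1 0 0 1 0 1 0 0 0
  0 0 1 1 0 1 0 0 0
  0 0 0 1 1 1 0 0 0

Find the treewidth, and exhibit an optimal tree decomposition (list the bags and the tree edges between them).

Treewidth 3.
Bags: B1 = {3, 4, 5, 6}  B2 = {1, 3, 4, 6}  B3 = {3, 4, 6, 8}  B4 = {1, 4, 6, 7}  B5 = {1, 2, 4, 6}  B6 = {4, 5, 6, 9}
Tree: B1–B2, B1–B3, B2–B4, B4–B5, B1–B6

Each bag holds 4 vertices, so the decomposition has width 3, which upper-bounds the treewidth. For the lower bound, the 4 vertices {3, 4, 6, 8} are pairwise adjacent, and any tree decomposition puts a clique entirely inside one bag — forcing width ≥ 3. The upper and lower bounds meet at 3, so that is the treewidth.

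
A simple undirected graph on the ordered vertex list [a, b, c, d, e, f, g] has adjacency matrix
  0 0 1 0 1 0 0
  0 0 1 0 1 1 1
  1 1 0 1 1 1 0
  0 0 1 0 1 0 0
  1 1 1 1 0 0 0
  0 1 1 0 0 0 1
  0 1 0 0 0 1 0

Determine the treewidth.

2

A width-2 tree decomposition is:
Bags: B1 = {c, d, e}  B2 = {b, c, e}  B3 = {b, c, f}  B4 = {a, c, e}  B5 = {b, f, g}
Tree: B1–B2, B2–B3, B2–B4, B3–B5
The largest bag has 3 vertices, giving width 2; this decomposition certifies tw(G) ≤ 2. On the other hand G contains the 3-clique {b, f, g}. A clique must lie in a single bag of any decomposition, so no decomposition can have width below 2. Combining the bounds, tw(G) = 2.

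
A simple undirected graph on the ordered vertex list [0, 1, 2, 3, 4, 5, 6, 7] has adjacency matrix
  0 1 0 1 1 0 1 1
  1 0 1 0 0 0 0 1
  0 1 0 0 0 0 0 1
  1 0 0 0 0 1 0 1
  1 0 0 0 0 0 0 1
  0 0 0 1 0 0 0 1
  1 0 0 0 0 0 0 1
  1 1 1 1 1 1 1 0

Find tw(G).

2

A width-2 tree decomposition is:
Bags: B1 = {0, 4, 7}  B2 = {0, 1, 7}  B3 = {1, 2, 7}  B4 = {0, 6, 7}  B5 = {0, 3, 7}  B6 = {3, 5, 7}
Tree: B1–B2, B2–B3, B2–B4, B1–B5, B5–B6
Every bag has size at most 3, so the width is 3 − 1 = 2 and tw(G) ≤ 2. For the lower bound, the 3 vertices {0, 1, 7} are pairwise adjacent, and any tree decomposition puts a clique entirely inside one bag — forcing width ≥ 2. Combining the bounds, tw(G) = 2.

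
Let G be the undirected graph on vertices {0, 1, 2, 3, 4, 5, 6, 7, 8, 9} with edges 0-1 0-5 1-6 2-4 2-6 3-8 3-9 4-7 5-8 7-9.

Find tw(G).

2

A width-2 tree decomposition is:
Bags: B1 = {0, 1, 6}  B2 = {0, 5, 6}  B3 = {5, 6, 8}  B4 = {3, 6, 8}  B5 = {3, 6, 9}  B6 = {6, 7, 9}  B7 = {4, 6, 7}  B8 = {2, 4, 6}
Tree: B1–B2, B2–B3, B3–B4, B4–B5, B5–B6, B6–B7, B7–B8
The largest bag has 3 vertices, giving width 2; this decomposition certifies tw(G) ≤ 2. For the lower bound, G contains the cycle 6–1–0–5–8–3–9–7–4–2–6, so G is not a forest; only forests have treewidth ≤ 1, hence tw(G) ≥ 2. The upper and lower bounds meet at 2, so that is the treewidth.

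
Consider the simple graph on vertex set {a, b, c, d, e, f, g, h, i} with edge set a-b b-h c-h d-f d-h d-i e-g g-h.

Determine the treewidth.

A width-1 tree decomposition is:
Bags: B1 = {b, h}  B2 = {a, b}  B3 = {c, h}  B4 = {g, h}  B5 = {e, g}  B6 = {d, h}  B7 = {d, i}  B8 = {d, f}
Tree: B1–B2, B1–B3, B3–B4, B4–B5, B1–B6, B6–B7, B6–B8
Every bag has size at most 2, so the width is 2 − 1 = 1 and tw(G) ≤ 1. Any graph with an edge has treewidth ≥ 1, and G has the edge b–h. The upper and lower bounds meet at 1, so that is the treewidth.

1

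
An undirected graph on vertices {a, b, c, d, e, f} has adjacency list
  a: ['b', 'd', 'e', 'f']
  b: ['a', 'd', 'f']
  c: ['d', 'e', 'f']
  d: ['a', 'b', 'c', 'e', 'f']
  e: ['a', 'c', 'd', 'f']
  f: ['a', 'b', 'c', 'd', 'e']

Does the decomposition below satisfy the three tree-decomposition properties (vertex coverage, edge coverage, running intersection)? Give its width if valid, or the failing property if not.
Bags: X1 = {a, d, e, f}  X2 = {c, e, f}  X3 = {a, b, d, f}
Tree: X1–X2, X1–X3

A tree decomposition must satisfy three properties: every vertex lies in some bag; for every edge, both endpoints lie together in some bag; and for every vertex, the bags containing it form a connected subtree. Here edge (d,c) lies in no bag, so the decomposition is invalid.

No — edge (d,c) lies in no bag.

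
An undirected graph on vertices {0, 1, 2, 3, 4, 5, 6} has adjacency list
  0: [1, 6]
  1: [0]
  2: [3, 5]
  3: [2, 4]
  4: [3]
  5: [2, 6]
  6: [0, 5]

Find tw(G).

1

A width-1 tree decomposition is:
Bags: B1 = {0, 1}  B2 = {0, 6}  B3 = {5, 6}  B4 = {2, 5}  B5 = {2, 3}  B6 = {3, 4}
Tree: B1–B2, B2–B3, B3–B4, B4–B5, B5–B6
Every bag has size at most 2, so the width is 2 − 1 = 1 and tw(G) ≤ 1. Since G has at least one edge (e.g. 1–0), it is not an edgeless graph, so tw(G) ≥ 1. Hence tw(G) = 1 exactly.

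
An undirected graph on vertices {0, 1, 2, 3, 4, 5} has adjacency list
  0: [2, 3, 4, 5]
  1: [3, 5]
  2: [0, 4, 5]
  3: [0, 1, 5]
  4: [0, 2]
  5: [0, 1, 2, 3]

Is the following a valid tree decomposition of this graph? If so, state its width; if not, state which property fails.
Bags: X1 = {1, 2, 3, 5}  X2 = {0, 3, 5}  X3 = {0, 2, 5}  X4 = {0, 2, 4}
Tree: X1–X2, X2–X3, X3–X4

A tree decomposition must satisfy three properties: every vertex lies in some bag; for every edge, both endpoints lie together in some bag; and for every vertex, the bags containing it form a connected subtree. Here bags containing vertex 2 are not connected in the tree, so the decomposition is invalid.

No — bags containing vertex 2 are not connected in the tree.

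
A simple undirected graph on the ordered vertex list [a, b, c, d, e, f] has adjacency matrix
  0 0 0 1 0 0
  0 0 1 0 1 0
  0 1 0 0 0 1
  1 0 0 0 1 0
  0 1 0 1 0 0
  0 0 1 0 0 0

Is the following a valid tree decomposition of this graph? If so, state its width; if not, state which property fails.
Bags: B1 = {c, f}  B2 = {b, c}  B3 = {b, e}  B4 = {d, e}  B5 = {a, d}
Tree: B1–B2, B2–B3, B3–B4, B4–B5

Every vertex of G appears in some bag (union = {a, b, c, d, e, f}); every edge is covered by a bag; and for each vertex v the set of bags containing v is connected in the bag tree. The decomposition is therefore valid. The largest bag has 2 vertices, so the width is 1.

Yes; width 1.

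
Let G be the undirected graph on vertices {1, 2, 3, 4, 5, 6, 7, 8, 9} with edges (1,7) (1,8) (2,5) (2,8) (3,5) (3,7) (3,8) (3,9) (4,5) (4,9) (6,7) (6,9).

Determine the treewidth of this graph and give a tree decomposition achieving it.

The largest bag has 4 vertices, giving width 3; this decomposition certifies tw(G) ≤ 3. For the lower bound: the 4 vertex sets {1,2,8}, {5}, {3}, {4,6,7,9} are disjoint, each induces a connected subgraph, and every pair is joined by at least one edge of G. Contracting each set to a single vertex therefore yields K_{4} as a minor, and since treewidth is minor-monotone, tw(G) ≥ tw(K_{4}) = 3. Combining the bounds, tw(G) = 3.

Treewidth 3.
One such decomposition:
Bags: B1 = {1, 2, 5, 8}  B2 = {1, 3, 5, 8}  B3 = {1, 3, 5, 7}  B4 = {3, 4, 5, 7}  B5 = {3, 4, 7, 9}  B6 = {4, 6, 7, 9}
Tree: B1–B2, B2–B3, B3–B4, B4–B5, B5–B6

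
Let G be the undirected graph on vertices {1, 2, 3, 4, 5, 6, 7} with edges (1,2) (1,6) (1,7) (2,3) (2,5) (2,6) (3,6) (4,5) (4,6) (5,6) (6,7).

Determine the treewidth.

2

A width-2 tree decomposition is:
Bags: B1 = {2, 3, 6}  B2 = {1, 2, 6}  B3 = {1, 6, 7}  B4 = {2, 5, 6}  B5 = {4, 5, 6}
Tree: B1–B2, B2–B3, B2–B4, B4–B5
Each bag holds 3 vertices, so the decomposition has width 2, which upper-bounds the treewidth. For the lower bound, the 3 vertices {1, 2, 6} are pairwise adjacent, and any tree decomposition puts a clique entirely inside one bag — forcing width ≥ 2. Hence tw(G) = 2 exactly.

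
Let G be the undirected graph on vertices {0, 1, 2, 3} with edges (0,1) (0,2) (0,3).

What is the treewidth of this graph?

A width-1 tree decomposition is:
Bags: B1 = {0, 2}  B2 = {0, 3}  B3 = {0, 1}
Tree: B1–B2, B1–B3
The largest bag has 2 vertices, giving width 1; this decomposition certifies tw(G) ≤ 1. G has an edge, so its treewidth is at least 1. Combining the bounds, tw(G) = 1.

1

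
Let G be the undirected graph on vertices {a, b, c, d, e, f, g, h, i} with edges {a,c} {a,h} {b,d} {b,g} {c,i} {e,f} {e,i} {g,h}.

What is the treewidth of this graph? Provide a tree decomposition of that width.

Treewidth 1.
One such decomposition:
Bags: B1 = {e, f}  B2 = {e, i}  B3 = {c, i}  B4 = {a, c}  B5 = {a, h}  B6 = {g, h}  B7 = {b, g}  B8 = {b, d}
Tree: B1–B2, B2–B3, B3–B4, B4–B5, B5–B6, B6–B7, B7–B8

Each bag holds 2 vertices, so the decomposition has width 1, which upper-bounds the treewidth. Since G has at least one edge (e.g. f–e), it is not an edgeless graph, so tw(G) ≥ 1. The upper and lower bounds meet at 1, so that is the treewidth.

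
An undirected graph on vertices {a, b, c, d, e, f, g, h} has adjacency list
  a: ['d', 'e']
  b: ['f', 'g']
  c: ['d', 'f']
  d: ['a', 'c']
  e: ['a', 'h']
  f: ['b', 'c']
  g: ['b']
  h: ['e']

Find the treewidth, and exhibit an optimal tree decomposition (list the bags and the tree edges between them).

Every bag has size at most 2, so the width is 2 − 1 = 1 and tw(G) ≤ 1. Any graph with an edge has treewidth ≥ 1, and G has the edge g–b. The upper and lower bounds meet at 1, so that is the treewidth.

Treewidth 1.
One optimal decomposition is:
Bags: B1 = {b, g}  B2 = {b, f}  B3 = {c, f}  B4 = {c, d}  B5 = {a, d}  B6 = {a, e}  B7 = {e, h}
Tree: B1–B2, B2–B3, B3–B4, B4–B5, B5–B6, B6–B7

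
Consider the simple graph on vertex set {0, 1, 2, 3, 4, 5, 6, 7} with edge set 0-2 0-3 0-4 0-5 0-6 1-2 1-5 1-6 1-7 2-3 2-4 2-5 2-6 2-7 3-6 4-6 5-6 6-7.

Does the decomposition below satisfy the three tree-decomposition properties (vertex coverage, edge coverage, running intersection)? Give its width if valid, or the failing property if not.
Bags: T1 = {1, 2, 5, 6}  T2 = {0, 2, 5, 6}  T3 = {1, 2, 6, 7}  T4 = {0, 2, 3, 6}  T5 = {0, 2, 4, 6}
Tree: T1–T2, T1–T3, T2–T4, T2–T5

Vertex coverage: the bags together contain {0, 1, 2, 3, 4, 5, 6, 7}, the full vertex set. Edge coverage: each edge of G has both endpoints in at least one bag. Running intersection: for every vertex, the bags containing it form a connected subtree. All three properties hold, so this is a valid tree decomposition of width max|bag| − 1 = 3, and hence tw(G) ≤ 3.

Yes; width 3.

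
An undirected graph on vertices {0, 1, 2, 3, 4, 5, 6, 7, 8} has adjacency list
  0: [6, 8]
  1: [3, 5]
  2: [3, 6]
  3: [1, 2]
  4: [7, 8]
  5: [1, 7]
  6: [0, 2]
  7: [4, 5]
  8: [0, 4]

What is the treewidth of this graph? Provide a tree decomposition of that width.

The largest bag has 3 vertices, giving width 2; this decomposition certifies tw(G) ≤ 2. The edges 3–2–6–0–8–4–7–5–1–3 form a cycle, so G is not a tree and its treewidth is at least 2. The upper and lower bounds meet at 2, so that is the treewidth.

Treewidth 2.
Bags: B1 = {2, 3, 6}  B2 = {0, 3, 6}  B3 = {0, 3, 8}  B4 = {3, 4, 8}  B5 = {3, 4, 7}  B6 = {3, 5, 7}  B7 = {1, 3, 5}
Tree: B1–B2, B2–B3, B3–B4, B4–B5, B5–B6, B6–B7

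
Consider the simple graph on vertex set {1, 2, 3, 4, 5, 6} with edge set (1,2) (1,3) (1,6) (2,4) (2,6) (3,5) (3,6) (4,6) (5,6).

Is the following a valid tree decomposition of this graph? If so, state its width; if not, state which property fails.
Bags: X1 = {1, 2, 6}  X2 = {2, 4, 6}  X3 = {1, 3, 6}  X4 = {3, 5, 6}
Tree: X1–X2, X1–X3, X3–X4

Checking the three conditions: (i) the bags cover all of {1, 2, 3, 4, 5, 6}; (ii) for each edge, some bag contains both endpoints; (iii) the bags containing any fixed vertex form a subtree. All hold, so the decomposition is valid with width 3 − 1 = 2.

Yes; width 2.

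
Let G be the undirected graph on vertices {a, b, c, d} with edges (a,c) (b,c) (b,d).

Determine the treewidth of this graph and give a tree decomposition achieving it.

Treewidth 1.
One such decomposition:
Bags: B1 = {a, c}  B2 = {b, c}  B3 = {b, d}
Tree: B1–B2, B2–B3

The largest bag has 2 vertices, giving width 1; this decomposition certifies tw(G) ≤ 1. Any graph with an edge has treewidth ≥ 1, and G has the edge a–c. The upper and lower bounds meet at 1, so that is the treewidth.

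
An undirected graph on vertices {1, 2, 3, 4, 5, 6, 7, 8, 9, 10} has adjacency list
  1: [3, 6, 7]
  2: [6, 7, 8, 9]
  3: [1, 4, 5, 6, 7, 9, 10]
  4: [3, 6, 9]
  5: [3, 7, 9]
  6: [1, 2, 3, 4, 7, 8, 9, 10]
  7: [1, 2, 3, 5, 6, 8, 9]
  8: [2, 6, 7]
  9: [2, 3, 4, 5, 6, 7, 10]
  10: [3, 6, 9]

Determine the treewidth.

A width-3 tree decomposition is:
Bags: B1 = {3, 6, 7, 9}  B2 = {1, 3, 6, 7}  B3 = {3, 4, 6, 9}  B4 = {3, 5, 7, 9}  B5 = {3, 6, 9, 10}  B6 = {2, 6, 7, 9}  B7 = {2, 6, 7, 8}
Tree: B1–B2, B1–B3, B1–B4, B3–B5, B1–B6, B6–B7
Every bag has size at most 4, so the width is 4 − 1 = 3 and tw(G) ≤ 3. On the other hand G contains the 4-clique {3, 5, 7, 9}. A clique must lie in a single bag of any decomposition, so no decomposition can have width below 3. Hence tw(G) = 3 exactly.

3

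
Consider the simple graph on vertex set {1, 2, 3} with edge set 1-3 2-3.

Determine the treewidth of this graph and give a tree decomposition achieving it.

Treewidth 1.
Bags: B1 = {2, 3}  B2 = {1, 3}
Tree: B1–B2

The largest bag has 2 vertices, giving width 1; this decomposition certifies tw(G) ≤ 1. Since G has at least one edge (e.g. 2–3), it is not an edgeless graph, so tw(G) ≥ 1. Combining the bounds, tw(G) = 1.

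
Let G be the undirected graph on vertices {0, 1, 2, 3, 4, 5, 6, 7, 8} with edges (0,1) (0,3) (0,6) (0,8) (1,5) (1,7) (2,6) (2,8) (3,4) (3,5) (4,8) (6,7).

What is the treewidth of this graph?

3

A width-3 tree decomposition is:
Bags: B1 = {2, 6, 7, 8}  B2 = {0, 6, 7, 8}  B3 = {0, 1, 7, 8}  B4 = {0, 1, 4, 8}  B5 = {0, 1, 3, 4}  B6 = {1, 3, 4, 5}
Tree: B1–B2, B2–B3, B3–B4, B4–B5, B5–B6
Each bag holds 4 vertices, so the decomposition has width 3, which upper-bounds the treewidth. For the lower bound: the 4 vertex sets {2,6,7}, {8}, {0}, {1,3,4,5} are disjoint, each induces a connected subgraph, and every pair is joined by at least one edge of G. Contracting each set to a single vertex therefore yields K_{4} as a minor, and since treewidth is minor-monotone, tw(G) ≥ tw(K_{4}) = 3. The upper and lower bounds meet at 3, so that is the treewidth.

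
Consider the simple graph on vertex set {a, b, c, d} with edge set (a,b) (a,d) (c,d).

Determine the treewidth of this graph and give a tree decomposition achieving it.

Every bag has size at most 2, so the width is 2 − 1 = 1 and tw(G) ≤ 1. Any graph with an edge has treewidth ≥ 1, and G has the edge c–d. Hence tw(G) = 1 exactly.

Treewidth 1.
Bags: B1 = {c, d}  B2 = {a, d}  B3 = {a, b}
Tree: B1–B2, B2–B3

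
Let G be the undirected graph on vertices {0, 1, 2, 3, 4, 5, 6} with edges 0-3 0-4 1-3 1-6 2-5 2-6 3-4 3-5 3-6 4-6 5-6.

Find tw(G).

A width-2 tree decomposition is:
Bags: B1 = {1, 3, 6}  B2 = {3, 4, 6}  B3 = {3, 5, 6}  B4 = {2, 5, 6}  B5 = {0, 3, 4}
Tree: B1–B2, B2–B3, B3–B4, B2–B5
Every bag has size at most 3, so the width is 3 − 1 = 2 and tw(G) ≤ 2. On the other hand G contains the 3-clique {2, 5, 6}. A clique must lie in a single bag of any decomposition, so no decomposition can have width below 2. Hence tw(G) = 2 exactly.

2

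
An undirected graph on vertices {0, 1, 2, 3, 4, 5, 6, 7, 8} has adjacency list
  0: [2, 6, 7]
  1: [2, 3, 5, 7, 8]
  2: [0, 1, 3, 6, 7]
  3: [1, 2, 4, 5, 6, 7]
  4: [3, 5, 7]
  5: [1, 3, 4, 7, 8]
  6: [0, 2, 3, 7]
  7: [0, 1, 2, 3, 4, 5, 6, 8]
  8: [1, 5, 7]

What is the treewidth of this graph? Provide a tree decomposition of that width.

Treewidth 3.
One optimal decomposition is:
Bags: B1 = {1, 3, 5, 7}  B2 = {1, 2, 3, 7}  B3 = {2, 3, 6, 7}  B4 = {0, 2, 6, 7}  B5 = {3, 4, 5, 7}  B6 = {1, 5, 7, 8}
Tree: B1–B2, B2–B3, B3–B4, B1–B5, B1–B6

The largest bag has 4 vertices, giving width 3; this decomposition certifies tw(G) ≤ 3. Conversely, {0, 2, 6, 7} is a clique of size 4, and the vertices of any clique must share a bag in every tree decomposition; so some bag has ≥ 4 vertices and tw(G) ≥ 3. Combining the bounds, tw(G) = 3.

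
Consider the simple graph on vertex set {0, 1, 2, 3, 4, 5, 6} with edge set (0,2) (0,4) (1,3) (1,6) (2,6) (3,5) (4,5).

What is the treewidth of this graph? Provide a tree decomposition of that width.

Treewidth 2.
Bags: B1 = {1, 3, 5}  B2 = {1, 4, 5}  B3 = {0, 1, 4}  B4 = {0, 1, 2}  B5 = {1, 2, 6}
Tree: B1–B2, B2–B3, B3–B4, B4–B5

Each bag holds 3 vertices, so the decomposition has width 2, which upper-bounds the treewidth. The edges 1–3–5–4–0–2–6–1 form a cycle, so G is not a tree and its treewidth is at least 2. Therefore the treewidth is 2.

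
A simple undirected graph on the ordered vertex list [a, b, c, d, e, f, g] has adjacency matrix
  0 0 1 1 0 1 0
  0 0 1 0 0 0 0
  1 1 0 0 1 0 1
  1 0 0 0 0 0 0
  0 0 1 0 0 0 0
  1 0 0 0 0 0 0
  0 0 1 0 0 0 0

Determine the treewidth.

A width-1 tree decomposition is:
Bags: B1 = {a, c}  B2 = {a, d}  B3 = {b, c}  B4 = {c, g}  B5 = {c, e}  B6 = {a, f}
Tree: B1–B2, B1–B3, B3–B4, B1–B5, B1–B6
Every bag has size at most 2, so the width is 2 − 1 = 1 and tw(G) ≤ 1. G has an edge, so its treewidth is at least 1. Hence tw(G) = 1 exactly.

1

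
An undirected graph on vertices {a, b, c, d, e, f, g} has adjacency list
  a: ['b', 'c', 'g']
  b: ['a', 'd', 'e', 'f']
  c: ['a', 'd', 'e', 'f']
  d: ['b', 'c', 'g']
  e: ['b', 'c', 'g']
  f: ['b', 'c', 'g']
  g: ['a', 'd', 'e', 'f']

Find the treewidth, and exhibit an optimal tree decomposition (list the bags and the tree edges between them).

Treewidth 3.
One optimal decomposition is:
Bags: B1 = {b, c, f, g}  B2 = {a, b, c, g}  B3 = {b, c, d, g}  B4 = {b, c, e, g}
Tree: B1–B2, B2–B3, B3–B4

Each bag holds 4 vertices, so the decomposition has width 3, which upper-bounds the treewidth. For the lower bound: the 4 vertex sets {b,f}, {a,c}, {g}, {d} are disjoint, each induces a connected subgraph, and every pair is joined by at least one edge of G. Contracting each set to a single vertex therefore yields K_{4} as a minor, and since treewidth is minor-monotone, tw(G) ≥ tw(K_{4}) = 3. Combining the bounds, tw(G) = 3.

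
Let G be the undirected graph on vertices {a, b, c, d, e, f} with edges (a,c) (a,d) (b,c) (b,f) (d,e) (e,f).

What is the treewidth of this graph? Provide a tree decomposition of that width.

Treewidth 2.
Bags: B1 = {a, c, d}  B2 = {b, c, d}  B3 = {b, d, f}  B4 = {d, e, f}
Tree: B1–B2, B2–B3, B3–B4

The largest bag has 3 vertices, giving width 2; this decomposition certifies tw(G) ≤ 2. For the lower bound, G contains the cycle d–a–c–b–f–e–d, so G is not a forest; only forests have treewidth ≤ 1, hence tw(G) ≥ 2. Combining the bounds, tw(G) = 2.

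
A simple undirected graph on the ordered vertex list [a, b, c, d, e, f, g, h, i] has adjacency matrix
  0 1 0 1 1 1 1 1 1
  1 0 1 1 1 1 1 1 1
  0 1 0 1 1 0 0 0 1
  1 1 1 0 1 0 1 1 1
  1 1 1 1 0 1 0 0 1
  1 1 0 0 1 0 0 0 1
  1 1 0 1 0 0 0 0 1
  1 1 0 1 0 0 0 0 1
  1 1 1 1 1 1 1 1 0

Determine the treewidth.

A width-4 tree decomposition is:
Bags: B1 = {b, c, d, e, i}  B2 = {a, b, d, e, i}  B3 = {a, b, d, h, i}  B4 = {a, b, d, g, i}  B5 = {a, b, e, f, i}
Tree: B1–B2, B2–B3, B2–B4, B2–B5
Every bag has size at most 5, so the width is 5 − 1 = 4 and tw(G) ≤ 4. Conversely, {b, c, d, e, i} is a clique of size 5, and the vertices of any clique must share a bag in every tree decomposition; so some bag has ≥ 5 vertices and tw(G) ≥ 4. Therefore the treewidth is 4.

4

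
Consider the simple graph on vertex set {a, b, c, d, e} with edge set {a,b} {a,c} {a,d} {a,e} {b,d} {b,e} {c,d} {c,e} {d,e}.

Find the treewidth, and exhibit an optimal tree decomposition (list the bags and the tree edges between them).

Treewidth 3.
Bags: B1 = {a, b, d, e}  B2 = {a, c, d, e}
Tree: B1–B2

The largest bag has 4 vertices, giving width 3; this decomposition certifies tw(G) ≤ 3. Conversely, {a, c, d, e} is a clique of size 4, and the vertices of any clique must share a bag in every tree decomposition; so some bag has ≥ 4 vertices and tw(G) ≥ 3. Hence tw(G) = 3 exactly.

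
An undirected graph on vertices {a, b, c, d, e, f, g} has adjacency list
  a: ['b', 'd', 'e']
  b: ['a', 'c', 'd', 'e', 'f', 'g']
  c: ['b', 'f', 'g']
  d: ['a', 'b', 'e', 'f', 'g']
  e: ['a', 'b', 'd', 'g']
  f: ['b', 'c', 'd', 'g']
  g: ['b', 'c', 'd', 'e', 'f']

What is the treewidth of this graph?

A width-3 tree decomposition is:
Bags: B1 = {b, d, f, g}  B2 = {b, c, f, g}  B3 = {b, d, e, g}  B4 = {a, b, d, e}
Tree: B1–B2, B1–B3, B3–B4
The largest bag has 4 vertices, giving width 3; this decomposition certifies tw(G) ≤ 3. Conversely, {b, d, e, g} is a clique of size 4, and the vertices of any clique must share a bag in every tree decomposition; so some bag has ≥ 4 vertices and tw(G) ≥ 3. Combining the bounds, tw(G) = 3.

3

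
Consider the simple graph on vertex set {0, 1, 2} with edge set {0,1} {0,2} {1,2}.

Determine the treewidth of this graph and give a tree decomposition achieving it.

Treewidth 2.
One such decomposition:
Bags: B1 = {0, 1, 2}
Tree: (single bag)

A single bag containing all 3 vertices is trivially a valid decomposition of width 2. On the other hand G contains the 3-clique {0, 1, 2}. A clique must lie in a single bag of any decomposition, so no decomposition can have width below 2. The upper and lower bounds meet at 2, so that is the treewidth.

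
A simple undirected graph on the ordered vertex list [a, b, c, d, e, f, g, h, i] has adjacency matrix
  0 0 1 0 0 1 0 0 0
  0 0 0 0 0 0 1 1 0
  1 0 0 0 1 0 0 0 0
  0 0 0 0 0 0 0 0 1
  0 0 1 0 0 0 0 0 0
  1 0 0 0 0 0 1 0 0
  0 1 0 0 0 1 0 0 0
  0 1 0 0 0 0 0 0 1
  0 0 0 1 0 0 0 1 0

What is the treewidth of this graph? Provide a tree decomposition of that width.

Treewidth 1.
Bags: B1 = {c, e}  B2 = {a, c}  B3 = {a, f}  B4 = {f, g}  B5 = {b, g}  B6 = {b, h}  B7 = {h, i}  B8 = {d, i}
Tree: B1–B2, B2–B3, B3–B4, B4–B5, B5–B6, B6–B7, B7–B8

Every bag has size at most 2, so the width is 2 − 1 = 1 and tw(G) ≤ 1. Any graph with an edge has treewidth ≥ 1, and G has the edge e–c. Combining the bounds, tw(G) = 1.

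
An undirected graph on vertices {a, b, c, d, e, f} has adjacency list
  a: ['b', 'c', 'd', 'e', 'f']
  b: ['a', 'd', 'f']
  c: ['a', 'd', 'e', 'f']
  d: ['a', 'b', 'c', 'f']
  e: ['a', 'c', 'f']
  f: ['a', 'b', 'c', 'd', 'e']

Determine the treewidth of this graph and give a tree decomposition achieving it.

Treewidth 3.
Bags: B1 = {a, c, d, f}  B2 = {a, c, e, f}  B3 = {a, b, d, f}
Tree: B1–B2, B1–B3

Every bag has size at most 4, so the width is 4 − 1 = 3 and tw(G) ≤ 3. For the lower bound, the 4 vertices {a, c, d, f} are pairwise adjacent, and any tree decomposition puts a clique entirely inside one bag — forcing width ≥ 3. The upper and lower bounds meet at 3, so that is the treewidth.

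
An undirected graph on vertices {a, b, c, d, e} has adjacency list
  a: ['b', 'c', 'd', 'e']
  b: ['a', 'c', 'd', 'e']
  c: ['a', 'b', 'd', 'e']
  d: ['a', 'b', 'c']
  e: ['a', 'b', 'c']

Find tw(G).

A width-3 tree decomposition is:
Bags: B1 = {a, b, c, e}  B2 = {a, b, c, d}
Tree: B1–B2
Each bag holds 4 vertices, so the decomposition has width 3, which upper-bounds the treewidth. On the other hand G contains the 4-clique {a, b, c, d}. A clique must lie in a single bag of any decomposition, so no decomposition can have width below 3. Therefore the treewidth is 3.

3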